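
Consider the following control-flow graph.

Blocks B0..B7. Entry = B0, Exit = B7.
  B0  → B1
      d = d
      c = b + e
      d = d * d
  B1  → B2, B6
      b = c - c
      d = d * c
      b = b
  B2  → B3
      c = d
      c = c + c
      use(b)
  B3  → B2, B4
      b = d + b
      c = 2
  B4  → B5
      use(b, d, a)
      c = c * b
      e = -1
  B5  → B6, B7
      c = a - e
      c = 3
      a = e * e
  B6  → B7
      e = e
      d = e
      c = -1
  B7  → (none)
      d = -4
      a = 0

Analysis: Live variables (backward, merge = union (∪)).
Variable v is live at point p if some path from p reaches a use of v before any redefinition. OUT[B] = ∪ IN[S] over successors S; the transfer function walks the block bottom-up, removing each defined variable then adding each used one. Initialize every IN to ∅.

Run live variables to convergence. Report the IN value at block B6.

Converged values:
  B0: | IN={a, b, d, e} | OUT={a, c, d, e}
  B1: | IN={a, c, d, e} | OUT={a, b, d, e}
  B2: | IN={a, b, d} | OUT={a, b, d}
  B3: | IN={a, b, d} | OUT={a, b, c, d}
  B4: | IN={a, b, c, d} | OUT={a, e}
  B5: | IN={a, e} | OUT={e}
  B6: | IN={e} | OUT={}
  B7: | IN={} | OUT={}

Merge at B6: OUT[B6] = IN[B7] = {}
Applying B6's transfer function to that OUT value gives IN[B6] (row B6 above).

Answer: {e}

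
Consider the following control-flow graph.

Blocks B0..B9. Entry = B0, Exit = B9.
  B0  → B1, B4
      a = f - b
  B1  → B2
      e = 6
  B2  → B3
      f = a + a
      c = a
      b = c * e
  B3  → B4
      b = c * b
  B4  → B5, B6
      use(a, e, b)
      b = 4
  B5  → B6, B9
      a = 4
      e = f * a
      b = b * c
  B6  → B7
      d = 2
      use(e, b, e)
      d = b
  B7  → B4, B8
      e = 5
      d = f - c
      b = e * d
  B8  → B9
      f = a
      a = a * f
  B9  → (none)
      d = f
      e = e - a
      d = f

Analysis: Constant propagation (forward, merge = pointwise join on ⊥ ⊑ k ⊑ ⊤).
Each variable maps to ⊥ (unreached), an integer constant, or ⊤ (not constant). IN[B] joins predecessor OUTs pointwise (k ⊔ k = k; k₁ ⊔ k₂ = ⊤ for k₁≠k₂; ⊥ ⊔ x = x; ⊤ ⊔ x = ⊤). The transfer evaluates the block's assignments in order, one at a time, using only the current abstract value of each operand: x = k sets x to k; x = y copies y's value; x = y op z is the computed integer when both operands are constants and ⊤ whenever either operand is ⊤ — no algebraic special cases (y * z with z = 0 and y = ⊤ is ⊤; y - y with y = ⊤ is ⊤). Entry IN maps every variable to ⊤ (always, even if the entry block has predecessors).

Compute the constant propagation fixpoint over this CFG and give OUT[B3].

Answer: {a: ⊤, b: ⊤, c: ⊤, d: ⊤, e: 6, f: ⊤}

Trace:
Fixpoint table:
  B0: | IN=(all ⊤) | OUT=(all ⊤)
  B1: | IN=(all ⊤) | OUT={e:6; rest ⊤}
  B2: | IN={e:6; rest ⊤} | OUT={e:6; rest ⊤}
  B3: | IN={e:6; rest ⊤} | OUT={e:6; rest ⊤}
  B4: | IN=(all ⊤) | OUT={b:4; rest ⊤}
  B5: | IN={b:4; rest ⊤} | OUT={a:4; rest ⊤}
  B6: | IN=(all ⊤) | OUT=(all ⊤)
  B7: | IN=(all ⊤) | OUT={e:5; rest ⊤}
  B8: | IN={e:5; rest ⊤} | OUT={e:5; rest ⊤}
  B9: | IN=(all ⊤) | OUT=(all ⊤)

Merge at B3: IN[B3] = OUT[B2] = {a: ⊤, b: ⊤, c: ⊤, d: ⊤, e: 6, f: ⊤}
Applying B3's transfer function to that IN value gives OUT[B3] (row B3 above).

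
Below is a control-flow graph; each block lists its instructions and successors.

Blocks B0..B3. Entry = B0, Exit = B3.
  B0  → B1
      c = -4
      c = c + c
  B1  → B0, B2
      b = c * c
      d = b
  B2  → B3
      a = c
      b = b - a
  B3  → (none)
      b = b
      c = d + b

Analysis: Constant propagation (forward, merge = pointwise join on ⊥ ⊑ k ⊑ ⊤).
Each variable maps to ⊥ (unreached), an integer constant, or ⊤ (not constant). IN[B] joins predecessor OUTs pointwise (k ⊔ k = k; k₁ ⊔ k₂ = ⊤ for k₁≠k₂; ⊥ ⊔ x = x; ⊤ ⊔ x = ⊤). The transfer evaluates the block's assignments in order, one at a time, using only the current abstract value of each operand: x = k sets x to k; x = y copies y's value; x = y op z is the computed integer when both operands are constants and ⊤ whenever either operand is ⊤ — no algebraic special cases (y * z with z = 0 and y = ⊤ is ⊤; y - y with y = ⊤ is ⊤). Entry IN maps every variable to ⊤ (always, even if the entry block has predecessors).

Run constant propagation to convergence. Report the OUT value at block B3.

Per-block solution:
  B0:  IN=(all ⊤)  OUT={c:-8; rest ⊤}
  B1:  IN={c:-8; rest ⊤}  OUT={b:64, c:-8, d:64; rest ⊤}
  B2:  IN={b:64, c:-8, d:64; rest ⊤}  OUT={a:-8, b:72, c:-8, d:64; rest ⊤}
  B3:  IN={a:-8, b:72, c:-8, d:64; rest ⊤}  OUT={a:-8, b:72, c:136, d:64; rest ⊤}

Merge at B3: IN[B3] = OUT[B2] = {a: -8, b: 72, c: -8, d: 64, e: ⊤, f: ⊤}
Applying B3's transfer function to that IN value gives OUT[B3] (row B3 above).

Answer: {a: -8, b: 72, c: 136, d: 64, e: ⊤, f: ⊤}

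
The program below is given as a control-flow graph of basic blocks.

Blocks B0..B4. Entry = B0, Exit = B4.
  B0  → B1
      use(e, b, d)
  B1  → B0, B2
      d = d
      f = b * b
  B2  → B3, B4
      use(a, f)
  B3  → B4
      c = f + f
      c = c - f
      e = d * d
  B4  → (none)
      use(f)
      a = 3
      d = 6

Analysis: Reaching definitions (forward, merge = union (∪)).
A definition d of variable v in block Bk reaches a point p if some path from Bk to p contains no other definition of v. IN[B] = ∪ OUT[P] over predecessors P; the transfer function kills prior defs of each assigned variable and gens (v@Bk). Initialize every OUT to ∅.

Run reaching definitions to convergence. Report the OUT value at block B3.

Fixpoint table:
  B0:  IN={d@B1, f@B1}  OUT={d@B1, f@B1}
  B1:  IN={d@B1, f@B1}  OUT={d@B1, f@B1}
  B2:  IN={d@B1, f@B1}  OUT={d@B1, f@B1}
  B3:  IN={d@B1, f@B1}  OUT={c@B3, d@B1, e@B3, f@B1}
  B4:  IN={c@B3, d@B1, e@B3, f@B1}  OUT={a@B4, c@B3, d@B4, e@B3, f@B1}

Merge at B3: IN[B3] = OUT[B2] = {d@B1, f@B1}
Applying B3's transfer function to that IN value gives OUT[B3] (row B3 above).

Answer: {c@B3, d@B1, e@B3, f@B1}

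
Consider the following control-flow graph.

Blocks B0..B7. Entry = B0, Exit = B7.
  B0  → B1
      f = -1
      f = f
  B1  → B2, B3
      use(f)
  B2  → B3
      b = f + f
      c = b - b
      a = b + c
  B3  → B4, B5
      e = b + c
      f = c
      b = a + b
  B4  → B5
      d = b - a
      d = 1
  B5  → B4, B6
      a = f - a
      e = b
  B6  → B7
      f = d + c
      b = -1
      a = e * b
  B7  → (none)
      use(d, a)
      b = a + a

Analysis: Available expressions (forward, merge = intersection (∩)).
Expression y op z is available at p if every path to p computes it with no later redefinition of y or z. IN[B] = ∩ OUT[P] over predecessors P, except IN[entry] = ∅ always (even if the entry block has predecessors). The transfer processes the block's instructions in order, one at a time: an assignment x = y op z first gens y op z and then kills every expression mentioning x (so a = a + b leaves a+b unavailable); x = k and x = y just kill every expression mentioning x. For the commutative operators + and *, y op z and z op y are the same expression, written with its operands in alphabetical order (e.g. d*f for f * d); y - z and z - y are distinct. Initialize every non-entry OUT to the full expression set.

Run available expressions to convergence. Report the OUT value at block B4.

Converged values:
  B0:  IN={}  OUT={}
  B1:  IN={}  OUT={}
  B2:  IN={}  OUT={b+c, b-b, f+f}
  B3:  IN={}  OUT={}
  B4:  IN={}  OUT={b-a}
  B5:  IN={}  OUT={}
  B6:  IN={}  OUT={b*e, c+d}
  B7:  IN={b*e, c+d}  OUT={a+a, c+d}

Merge at B4: IN[B4] = OUT[B3] ∩ OUT[B5] = {}
Applying B4's transfer function to that IN value gives OUT[B4] (row B4 above).

Answer: {b-a}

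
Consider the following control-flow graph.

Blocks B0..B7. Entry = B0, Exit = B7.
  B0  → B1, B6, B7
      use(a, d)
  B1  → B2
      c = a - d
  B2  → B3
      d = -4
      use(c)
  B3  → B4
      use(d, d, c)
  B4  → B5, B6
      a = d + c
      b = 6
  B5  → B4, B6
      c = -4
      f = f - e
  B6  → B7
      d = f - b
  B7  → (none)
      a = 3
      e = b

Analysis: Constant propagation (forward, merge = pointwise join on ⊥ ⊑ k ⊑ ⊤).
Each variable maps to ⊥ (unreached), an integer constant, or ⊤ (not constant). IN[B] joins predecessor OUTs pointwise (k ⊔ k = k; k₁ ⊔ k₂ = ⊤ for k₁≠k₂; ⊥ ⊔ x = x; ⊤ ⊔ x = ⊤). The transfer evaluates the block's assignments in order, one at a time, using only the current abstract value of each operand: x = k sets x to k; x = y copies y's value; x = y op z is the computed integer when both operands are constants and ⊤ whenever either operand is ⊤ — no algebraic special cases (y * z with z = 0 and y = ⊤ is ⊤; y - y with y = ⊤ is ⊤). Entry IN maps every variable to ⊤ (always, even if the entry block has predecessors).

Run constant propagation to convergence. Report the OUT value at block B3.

Answer: {a: ⊤, b: ⊤, c: ⊤, d: -4, e: ⊤, f: ⊤}

Derivation:
Converged values:
  B0:   IN=(all ⊤)   OUT=(all ⊤)
  B1:   IN=(all ⊤)   OUT=(all ⊤)
  B2:   IN=(all ⊤)   OUT={d:-4; rest ⊤}
  B3:   IN={d:-4; rest ⊤}   OUT={d:-4; rest ⊤}
  B4:   IN={d:-4; rest ⊤}   OUT={b:6, d:-4; rest ⊤}
  B5:   IN={b:6, d:-4; rest ⊤}   OUT={b:6, c:-4, d:-4; rest ⊤}
  B6:   IN=(all ⊤)   OUT=(all ⊤)
  B7:   IN=(all ⊤)   OUT={a:3; rest ⊤}

Merge at B3: IN[B3] = OUT[B2] = {a: ⊤, b: ⊤, c: ⊤, d: -4, e: ⊤, f: ⊤}
Applying B3's transfer function to that IN value gives OUT[B3] (row B3 above).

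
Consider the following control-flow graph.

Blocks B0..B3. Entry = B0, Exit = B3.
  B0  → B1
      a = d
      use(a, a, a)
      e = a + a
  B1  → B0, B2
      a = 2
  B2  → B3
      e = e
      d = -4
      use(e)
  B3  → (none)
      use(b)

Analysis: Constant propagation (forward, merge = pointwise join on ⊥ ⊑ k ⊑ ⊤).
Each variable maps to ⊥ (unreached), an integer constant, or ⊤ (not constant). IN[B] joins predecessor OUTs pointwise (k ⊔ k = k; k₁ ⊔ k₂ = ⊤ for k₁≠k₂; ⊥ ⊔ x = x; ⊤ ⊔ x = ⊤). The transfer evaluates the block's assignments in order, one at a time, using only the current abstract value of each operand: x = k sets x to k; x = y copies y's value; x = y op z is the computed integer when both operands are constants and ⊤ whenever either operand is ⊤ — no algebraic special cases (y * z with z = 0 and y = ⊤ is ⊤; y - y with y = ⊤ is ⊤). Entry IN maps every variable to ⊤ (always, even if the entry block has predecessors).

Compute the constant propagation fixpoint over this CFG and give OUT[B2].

Converged values:
  B0:  IN=(all ⊤)  OUT=(all ⊤)
  B1:  IN=(all ⊤)  OUT={a:2; rest ⊤}
  B2:  IN={a:2; rest ⊤}  OUT={a:2, d:-4; rest ⊤}
  B3:  IN={a:2, d:-4; rest ⊤}  OUT={a:2, d:-4; rest ⊤}

Merge at B2: IN[B2] = OUT[B1] = {a: 2, b: ⊤, c: ⊤, d: ⊤, e: ⊤, f: ⊤}
Applying B2's transfer function to that IN value gives OUT[B2] (row B2 above).

Answer: {a: 2, b: ⊤, c: ⊤, d: -4, e: ⊤, f: ⊤}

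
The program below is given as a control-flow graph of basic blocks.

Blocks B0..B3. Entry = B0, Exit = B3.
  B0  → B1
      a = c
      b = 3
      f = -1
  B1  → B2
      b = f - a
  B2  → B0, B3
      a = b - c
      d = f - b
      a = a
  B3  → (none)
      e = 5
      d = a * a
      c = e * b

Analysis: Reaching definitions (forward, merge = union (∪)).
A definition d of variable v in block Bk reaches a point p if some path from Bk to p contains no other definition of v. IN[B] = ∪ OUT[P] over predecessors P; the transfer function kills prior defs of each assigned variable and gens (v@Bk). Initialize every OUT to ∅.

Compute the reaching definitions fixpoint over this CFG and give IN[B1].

Converged values:
  B0:   IN={a@B2, b@B1, d@B2, f@B0}   OUT={a@B0, b@B0, d@B2, f@B0}
  B1:   IN={a@B0, b@B0, d@B2, f@B0}   OUT={a@B0, b@B1, d@B2, f@B0}
  B2:   IN={a@B0, b@B1, d@B2, f@B0}   OUT={a@B2, b@B1, d@B2, f@B0}
  B3:   IN={a@B2, b@B1, d@B2, f@B0}   OUT={a@B2, b@B1, c@B3, d@B3, e@B3, f@B0}

Merge at B1: IN[B1] = OUT[B0] = {a@B0, b@B0, d@B2, f@B0}

Answer: {a@B0, b@B0, d@B2, f@B0}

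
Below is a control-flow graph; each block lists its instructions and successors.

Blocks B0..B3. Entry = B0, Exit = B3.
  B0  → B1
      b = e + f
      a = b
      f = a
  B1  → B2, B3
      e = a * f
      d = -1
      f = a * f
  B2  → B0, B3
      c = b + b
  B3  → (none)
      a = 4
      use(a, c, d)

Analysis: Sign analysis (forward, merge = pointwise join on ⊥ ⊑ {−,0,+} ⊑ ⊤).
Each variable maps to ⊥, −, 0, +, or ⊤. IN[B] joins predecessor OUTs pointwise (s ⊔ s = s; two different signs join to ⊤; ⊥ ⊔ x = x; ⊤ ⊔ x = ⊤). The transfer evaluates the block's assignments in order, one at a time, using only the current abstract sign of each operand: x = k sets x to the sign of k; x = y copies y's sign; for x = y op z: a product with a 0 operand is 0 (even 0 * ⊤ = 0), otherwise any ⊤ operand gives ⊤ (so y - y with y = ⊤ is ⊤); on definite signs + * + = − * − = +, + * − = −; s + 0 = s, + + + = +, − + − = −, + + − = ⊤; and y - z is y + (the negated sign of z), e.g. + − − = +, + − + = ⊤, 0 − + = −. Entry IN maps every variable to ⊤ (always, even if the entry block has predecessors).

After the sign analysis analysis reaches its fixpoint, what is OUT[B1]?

Answer: {a: ⊤, b: ⊤, c: ⊤, d: -, e: ⊤, f: ⊤}

Working:
Converged values:
  B0:  IN=(all ⊤)  OUT=(all ⊤)
  B1:  IN=(all ⊤)  OUT={d:-; rest ⊤}
  B2:  IN={d:-; rest ⊤}  OUT={d:-; rest ⊤}
  B3:  IN={d:-; rest ⊤}  OUT={a:+, d:-; rest ⊤}

Merge at B1: IN[B1] = OUT[B0] = {a: ⊤, b: ⊤, c: ⊤, d: ⊤, e: ⊤, f: ⊤}
Applying B1's transfer function to that IN value gives OUT[B1] (row B1 above).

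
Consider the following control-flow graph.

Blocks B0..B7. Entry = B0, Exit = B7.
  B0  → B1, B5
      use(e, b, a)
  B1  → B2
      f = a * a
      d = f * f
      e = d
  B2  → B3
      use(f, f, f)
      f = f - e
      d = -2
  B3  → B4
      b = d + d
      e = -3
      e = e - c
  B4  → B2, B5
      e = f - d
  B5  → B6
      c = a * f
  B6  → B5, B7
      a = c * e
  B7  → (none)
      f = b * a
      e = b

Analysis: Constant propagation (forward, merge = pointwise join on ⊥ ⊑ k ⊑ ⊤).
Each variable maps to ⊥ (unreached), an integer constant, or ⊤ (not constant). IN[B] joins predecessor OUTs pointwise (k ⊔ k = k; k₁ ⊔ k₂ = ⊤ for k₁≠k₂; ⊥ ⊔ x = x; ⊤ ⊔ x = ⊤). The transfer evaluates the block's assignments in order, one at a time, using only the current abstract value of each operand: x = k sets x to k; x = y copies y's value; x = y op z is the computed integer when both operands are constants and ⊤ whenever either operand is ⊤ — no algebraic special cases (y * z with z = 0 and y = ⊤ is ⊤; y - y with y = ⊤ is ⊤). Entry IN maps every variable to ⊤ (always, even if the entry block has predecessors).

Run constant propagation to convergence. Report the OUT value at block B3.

Fixpoint table:
  B0:  IN=(all ⊤)  OUT=(all ⊤)
  B1:  IN=(all ⊤)  OUT=(all ⊤)
  B2:  IN=(all ⊤)  OUT={d:-2; rest ⊤}
  B3:  IN={d:-2; rest ⊤}  OUT={b:-4, d:-2; rest ⊤}
  B4:  IN={b:-4, d:-2; rest ⊤}  OUT={b:-4, d:-2; rest ⊤}
  B5:  IN=(all ⊤)  OUT=(all ⊤)
  B6:  IN=(all ⊤)  OUT=(all ⊤)
  B7:  IN=(all ⊤)  OUT=(all ⊤)

Merge at B3: IN[B3] = OUT[B2] = {a: ⊤, b: ⊤, c: ⊤, d: -2, e: ⊤, f: ⊤}
Applying B3's transfer function to that IN value gives OUT[B3] (row B3 above).

Answer: {a: ⊤, b: -4, c: ⊤, d: -2, e: ⊤, f: ⊤}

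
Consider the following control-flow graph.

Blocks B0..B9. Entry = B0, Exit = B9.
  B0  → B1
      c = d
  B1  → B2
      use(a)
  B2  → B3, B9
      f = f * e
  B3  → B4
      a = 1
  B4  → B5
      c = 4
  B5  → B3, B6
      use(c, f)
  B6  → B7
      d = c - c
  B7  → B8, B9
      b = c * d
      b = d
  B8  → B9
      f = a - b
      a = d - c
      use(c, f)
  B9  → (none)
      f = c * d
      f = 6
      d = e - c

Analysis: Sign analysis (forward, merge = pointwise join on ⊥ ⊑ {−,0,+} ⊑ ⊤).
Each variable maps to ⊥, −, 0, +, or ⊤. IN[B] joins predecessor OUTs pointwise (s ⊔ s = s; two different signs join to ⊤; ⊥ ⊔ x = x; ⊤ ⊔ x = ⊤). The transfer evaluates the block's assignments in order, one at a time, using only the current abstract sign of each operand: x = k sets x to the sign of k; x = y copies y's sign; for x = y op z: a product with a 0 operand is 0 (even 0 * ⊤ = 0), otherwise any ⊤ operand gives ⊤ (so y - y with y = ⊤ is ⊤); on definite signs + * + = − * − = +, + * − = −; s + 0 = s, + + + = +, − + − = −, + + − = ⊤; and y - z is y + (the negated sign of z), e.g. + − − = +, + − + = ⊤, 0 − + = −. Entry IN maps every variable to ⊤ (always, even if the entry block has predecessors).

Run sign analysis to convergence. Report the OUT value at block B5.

Answer: {a: +, b: ⊤, c: +, d: ⊤, e: ⊤, f: ⊤}

Working:
Converged values:
  B0:  IN=(all ⊤)  OUT=(all ⊤)
  B1:  IN=(all ⊤)  OUT=(all ⊤)
  B2:  IN=(all ⊤)  OUT=(all ⊤)
  B3:  IN=(all ⊤)  OUT={a:+; rest ⊤}
  B4:  IN={a:+; rest ⊤}  OUT={a:+, c:+; rest ⊤}
  B5:  IN={a:+, c:+; rest ⊤}  OUT={a:+, c:+; rest ⊤}
  B6:  IN={a:+, c:+; rest ⊤}  OUT={a:+, c:+; rest ⊤}
  B7:  IN={a:+, c:+; rest ⊤}  OUT={a:+, c:+; rest ⊤}
  B8:  IN={a:+, c:+; rest ⊤}  OUT={c:+; rest ⊤}
  B9:  IN=(all ⊤)  OUT={f:+; rest ⊤}

Merge at B5: IN[B5] = OUT[B4] = {a: +, b: ⊤, c: +, d: ⊤, e: ⊤, f: ⊤}
Applying B5's transfer function to that IN value gives OUT[B5] (row B5 above).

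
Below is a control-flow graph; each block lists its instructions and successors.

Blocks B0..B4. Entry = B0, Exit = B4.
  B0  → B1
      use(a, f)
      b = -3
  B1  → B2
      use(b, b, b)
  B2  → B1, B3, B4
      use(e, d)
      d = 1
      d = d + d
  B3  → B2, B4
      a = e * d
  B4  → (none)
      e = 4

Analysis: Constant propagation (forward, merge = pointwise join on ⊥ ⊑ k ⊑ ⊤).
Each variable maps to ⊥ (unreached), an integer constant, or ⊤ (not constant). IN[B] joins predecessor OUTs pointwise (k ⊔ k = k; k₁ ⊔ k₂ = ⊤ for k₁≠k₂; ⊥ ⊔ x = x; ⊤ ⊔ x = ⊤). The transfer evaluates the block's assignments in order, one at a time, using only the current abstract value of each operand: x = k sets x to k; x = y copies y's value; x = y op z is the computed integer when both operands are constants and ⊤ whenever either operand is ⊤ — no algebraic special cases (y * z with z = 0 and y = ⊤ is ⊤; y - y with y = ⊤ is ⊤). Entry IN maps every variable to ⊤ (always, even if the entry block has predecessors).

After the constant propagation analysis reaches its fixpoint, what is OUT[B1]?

Per-block solution:
  B0:   IN=(all ⊤)   OUT={b:-3; rest ⊤}
  B1:   IN={b:-3; rest ⊤}   OUT={b:-3; rest ⊤}
  B2:   IN={b:-3; rest ⊤}   OUT={b:-3, d:2; rest ⊤}
  B3:   IN={b:-3, d:2; rest ⊤}   OUT={b:-3, d:2; rest ⊤}
  B4:   IN={b:-3, d:2; rest ⊤}   OUT={b:-3, d:2, e:4; rest ⊤}

Merge at B1: IN[B1] = OUT[B0] ⊔ OUT[B2] = {a: ⊤, b: -3, c: ⊤, d: ⊤, e: ⊤, f: ⊤}
Applying B1's transfer function to that IN value gives OUT[B1] (row B1 above).

Answer: {a: ⊤, b: -3, c: ⊤, d: ⊤, e: ⊤, f: ⊤}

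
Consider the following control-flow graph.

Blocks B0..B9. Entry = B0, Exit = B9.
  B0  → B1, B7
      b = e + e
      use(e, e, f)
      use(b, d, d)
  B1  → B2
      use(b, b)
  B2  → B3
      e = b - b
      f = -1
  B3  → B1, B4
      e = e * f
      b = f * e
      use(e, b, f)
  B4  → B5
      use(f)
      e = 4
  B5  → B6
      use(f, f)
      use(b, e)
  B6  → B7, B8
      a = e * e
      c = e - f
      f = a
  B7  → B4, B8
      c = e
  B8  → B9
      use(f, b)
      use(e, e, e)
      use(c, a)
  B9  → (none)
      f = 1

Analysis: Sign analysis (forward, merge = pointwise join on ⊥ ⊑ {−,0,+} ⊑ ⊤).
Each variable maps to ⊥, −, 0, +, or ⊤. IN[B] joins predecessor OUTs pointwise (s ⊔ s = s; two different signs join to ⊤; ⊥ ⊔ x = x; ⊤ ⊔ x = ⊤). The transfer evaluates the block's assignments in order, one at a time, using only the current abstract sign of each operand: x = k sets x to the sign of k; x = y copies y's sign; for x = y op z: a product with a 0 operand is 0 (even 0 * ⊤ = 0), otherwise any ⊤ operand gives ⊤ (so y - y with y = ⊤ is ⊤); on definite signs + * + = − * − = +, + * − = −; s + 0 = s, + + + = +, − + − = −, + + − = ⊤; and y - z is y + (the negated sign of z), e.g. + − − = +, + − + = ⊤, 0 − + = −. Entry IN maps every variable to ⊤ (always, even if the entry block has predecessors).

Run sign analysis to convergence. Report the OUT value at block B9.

Answer: {a: ⊤, b: ⊤, c: ⊤, d: ⊤, e: ⊤, f: +}

Trace:
Fixpoint table:
  B0:   IN=(all ⊤)   OUT=(all ⊤)
  B1:   IN=(all ⊤)   OUT=(all ⊤)
  B2:   IN=(all ⊤)   OUT={f:-; rest ⊤}
  B3:   IN={f:-; rest ⊤}   OUT={f:-; rest ⊤}
  B4:   IN=(all ⊤)   OUT={e:+; rest ⊤}
  B5:   IN={e:+; rest ⊤}   OUT={e:+; rest ⊤}
  B6:   IN={e:+; rest ⊤}   OUT={a:+, e:+, f:+; rest ⊤}
  B7:   IN=(all ⊤)   OUT=(all ⊤)
  B8:   IN=(all ⊤)   OUT=(all ⊤)
  B9:   IN=(all ⊤)   OUT={f:+; rest ⊤}

Merge at B9: IN[B9] = OUT[B8] = {a: ⊤, b: ⊤, c: ⊤, d: ⊤, e: ⊤, f: ⊤}
Applying B9's transfer function to that IN value gives OUT[B9] (row B9 above).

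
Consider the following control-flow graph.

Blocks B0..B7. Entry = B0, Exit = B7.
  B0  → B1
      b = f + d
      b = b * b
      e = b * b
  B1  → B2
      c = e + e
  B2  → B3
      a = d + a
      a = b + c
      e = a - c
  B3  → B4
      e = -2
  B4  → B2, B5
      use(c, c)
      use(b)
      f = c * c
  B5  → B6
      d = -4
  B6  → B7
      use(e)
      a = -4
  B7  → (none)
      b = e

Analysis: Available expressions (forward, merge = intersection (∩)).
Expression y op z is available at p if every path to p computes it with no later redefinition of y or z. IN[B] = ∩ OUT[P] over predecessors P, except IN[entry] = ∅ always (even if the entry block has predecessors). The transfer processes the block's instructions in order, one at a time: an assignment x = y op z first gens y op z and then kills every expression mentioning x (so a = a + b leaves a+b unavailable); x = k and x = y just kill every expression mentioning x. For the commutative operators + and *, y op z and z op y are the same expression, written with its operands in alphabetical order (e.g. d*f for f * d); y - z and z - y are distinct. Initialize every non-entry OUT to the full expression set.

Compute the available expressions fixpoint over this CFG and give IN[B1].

Fixpoint table:
  B0: | IN={} | OUT={b*b, d+f}
  B1: | IN={b*b, d+f} | OUT={b*b, d+f, e+e}
  B2: | IN={b*b} | OUT={a-c, b*b, b+c}
  B3: | IN={a-c, b*b, b+c} | OUT={a-c, b*b, b+c}
  B4: | IN={a-c, b*b, b+c} | OUT={a-c, b*b, b+c, c*c}
  B5: | IN={a-c, b*b, b+c, c*c} | OUT={a-c, b*b, b+c, c*c}
  B6: | IN={a-c, b*b, b+c, c*c} | OUT={b*b, b+c, c*c}
  B7: | IN={b*b, b+c, c*c} | OUT={c*c}

Merge at B1: IN[B1] = OUT[B0] = {b*b, d+f}

Answer: {b*b, d+f}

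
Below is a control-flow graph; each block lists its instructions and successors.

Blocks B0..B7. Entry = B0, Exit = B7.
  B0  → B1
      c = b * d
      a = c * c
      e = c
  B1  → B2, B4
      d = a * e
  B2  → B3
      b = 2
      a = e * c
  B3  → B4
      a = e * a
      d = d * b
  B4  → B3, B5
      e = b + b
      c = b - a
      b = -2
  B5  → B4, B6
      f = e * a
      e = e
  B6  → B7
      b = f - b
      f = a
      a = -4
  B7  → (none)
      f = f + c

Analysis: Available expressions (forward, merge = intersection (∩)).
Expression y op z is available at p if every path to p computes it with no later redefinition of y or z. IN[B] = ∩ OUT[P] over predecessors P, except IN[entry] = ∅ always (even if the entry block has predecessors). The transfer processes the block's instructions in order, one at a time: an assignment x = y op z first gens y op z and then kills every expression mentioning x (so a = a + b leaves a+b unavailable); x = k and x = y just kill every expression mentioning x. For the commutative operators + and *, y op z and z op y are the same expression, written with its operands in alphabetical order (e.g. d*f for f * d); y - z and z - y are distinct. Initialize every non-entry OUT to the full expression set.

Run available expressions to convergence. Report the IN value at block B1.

Answer: {b*d, c*c}

Trace:
Per-block solution:
  B0: | IN={} | OUT={b*d, c*c}
  B1: | IN={b*d, c*c} | OUT={a*e, c*c}
  B2: | IN={a*e, c*c} | OUT={c*c, c*e}
  B3: | IN={} | OUT={}
  B4: | IN={} | OUT={}
  B5: | IN={} | OUT={}
  B6: | IN={} | OUT={}
  B7: | IN={} | OUT={}

Merge at B1: IN[B1] = OUT[B0] = {b*d, c*c}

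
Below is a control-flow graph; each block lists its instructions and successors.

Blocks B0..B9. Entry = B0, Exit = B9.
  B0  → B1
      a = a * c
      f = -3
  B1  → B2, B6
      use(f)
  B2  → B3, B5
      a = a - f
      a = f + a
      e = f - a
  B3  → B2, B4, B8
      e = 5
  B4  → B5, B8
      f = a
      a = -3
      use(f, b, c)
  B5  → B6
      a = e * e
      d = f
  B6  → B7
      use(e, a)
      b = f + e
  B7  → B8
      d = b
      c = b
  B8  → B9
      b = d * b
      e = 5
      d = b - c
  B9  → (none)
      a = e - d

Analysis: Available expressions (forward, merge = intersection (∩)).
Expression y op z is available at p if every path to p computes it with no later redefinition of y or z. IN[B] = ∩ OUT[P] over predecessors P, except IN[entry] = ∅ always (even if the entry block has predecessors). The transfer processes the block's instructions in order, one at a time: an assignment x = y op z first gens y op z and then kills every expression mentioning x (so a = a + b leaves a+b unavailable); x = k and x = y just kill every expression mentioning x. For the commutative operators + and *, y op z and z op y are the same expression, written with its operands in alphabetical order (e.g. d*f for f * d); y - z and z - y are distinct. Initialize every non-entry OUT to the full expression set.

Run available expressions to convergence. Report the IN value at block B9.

Per-block solution:
  B0: | IN={} | OUT={}
  B1: | IN={} | OUT={}
  B2: | IN={} | OUT={f-a}
  B3: | IN={f-a} | OUT={f-a}
  B4: | IN={f-a} | OUT={}
  B5: | IN={} | OUT={e*e}
  B6: | IN={} | OUT={e+f}
  B7: | IN={e+f} | OUT={e+f}
  B8: | IN={} | OUT={b-c}
  B9: | IN={b-c} | OUT={b-c, e-d}

Merge at B9: IN[B9] = OUT[B8] = {b-c}

Answer: {b-c}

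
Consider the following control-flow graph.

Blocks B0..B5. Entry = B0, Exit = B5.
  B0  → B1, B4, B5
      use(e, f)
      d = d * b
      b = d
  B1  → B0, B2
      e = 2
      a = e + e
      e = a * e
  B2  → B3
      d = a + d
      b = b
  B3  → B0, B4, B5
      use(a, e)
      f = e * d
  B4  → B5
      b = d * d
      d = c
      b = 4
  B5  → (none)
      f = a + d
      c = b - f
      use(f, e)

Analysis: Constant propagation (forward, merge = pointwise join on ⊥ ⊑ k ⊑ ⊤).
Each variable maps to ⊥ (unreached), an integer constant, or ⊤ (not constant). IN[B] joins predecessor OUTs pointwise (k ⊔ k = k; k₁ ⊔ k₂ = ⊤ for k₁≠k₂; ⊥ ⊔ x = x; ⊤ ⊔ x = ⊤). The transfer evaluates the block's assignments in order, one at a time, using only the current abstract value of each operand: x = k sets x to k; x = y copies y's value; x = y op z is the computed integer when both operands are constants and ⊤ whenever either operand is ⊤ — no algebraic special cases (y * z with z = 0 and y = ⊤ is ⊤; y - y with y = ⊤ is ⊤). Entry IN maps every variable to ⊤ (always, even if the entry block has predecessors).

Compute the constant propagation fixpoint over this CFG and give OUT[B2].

Converged values:
  B0:   IN=(all ⊤)   OUT=(all ⊤)
  B1:   IN=(all ⊤)   OUT={a:4, e:8; rest ⊤}
  B2:   IN={a:4, e:8; rest ⊤}   OUT={a:4, e:8; rest ⊤}
  B3:   IN={a:4, e:8; rest ⊤}   OUT={a:4, e:8; rest ⊤}
  B4:   IN=(all ⊤)   OUT={b:4; rest ⊤}
  B5:   IN=(all ⊤)   OUT=(all ⊤)

Merge at B2: IN[B2] = OUT[B1] = {a: 4, b: ⊤, c: ⊤, d: ⊤, e: 8, f: ⊤}
Applying B2's transfer function to that IN value gives OUT[B2] (row B2 above).

Answer: {a: 4, b: ⊤, c: ⊤, d: ⊤, e: 8, f: ⊤}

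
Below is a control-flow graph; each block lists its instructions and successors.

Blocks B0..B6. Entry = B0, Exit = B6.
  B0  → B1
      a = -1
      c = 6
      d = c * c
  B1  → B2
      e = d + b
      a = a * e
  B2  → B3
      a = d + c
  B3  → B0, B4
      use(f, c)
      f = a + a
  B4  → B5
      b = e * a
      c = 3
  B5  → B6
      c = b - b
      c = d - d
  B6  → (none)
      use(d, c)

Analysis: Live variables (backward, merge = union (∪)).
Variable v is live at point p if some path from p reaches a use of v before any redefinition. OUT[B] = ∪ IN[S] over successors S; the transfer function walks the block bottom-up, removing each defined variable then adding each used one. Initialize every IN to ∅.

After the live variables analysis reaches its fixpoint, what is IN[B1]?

Answer: {a, b, c, d, f}

Derivation:
Converged values:
  B0: | IN={b, f} | OUT={a, b, c, d, f}
  B1: | IN={a, b, c, d, f} | OUT={b, c, d, e, f}
  B2: | IN={b, c, d, e, f} | OUT={a, b, c, d, e, f}
  B3: | IN={a, b, c, d, e, f} | OUT={a, b, d, e, f}
  B4: | IN={a, d, e} | OUT={b, d}
  B5: | IN={b, d} | OUT={c, d}
  B6: | IN={c, d} | OUT={}

Merge at B1: OUT[B1] = IN[B2] = {b, c, d, e, f}
Applying B1's transfer function to that OUT value gives IN[B1] (row B1 above).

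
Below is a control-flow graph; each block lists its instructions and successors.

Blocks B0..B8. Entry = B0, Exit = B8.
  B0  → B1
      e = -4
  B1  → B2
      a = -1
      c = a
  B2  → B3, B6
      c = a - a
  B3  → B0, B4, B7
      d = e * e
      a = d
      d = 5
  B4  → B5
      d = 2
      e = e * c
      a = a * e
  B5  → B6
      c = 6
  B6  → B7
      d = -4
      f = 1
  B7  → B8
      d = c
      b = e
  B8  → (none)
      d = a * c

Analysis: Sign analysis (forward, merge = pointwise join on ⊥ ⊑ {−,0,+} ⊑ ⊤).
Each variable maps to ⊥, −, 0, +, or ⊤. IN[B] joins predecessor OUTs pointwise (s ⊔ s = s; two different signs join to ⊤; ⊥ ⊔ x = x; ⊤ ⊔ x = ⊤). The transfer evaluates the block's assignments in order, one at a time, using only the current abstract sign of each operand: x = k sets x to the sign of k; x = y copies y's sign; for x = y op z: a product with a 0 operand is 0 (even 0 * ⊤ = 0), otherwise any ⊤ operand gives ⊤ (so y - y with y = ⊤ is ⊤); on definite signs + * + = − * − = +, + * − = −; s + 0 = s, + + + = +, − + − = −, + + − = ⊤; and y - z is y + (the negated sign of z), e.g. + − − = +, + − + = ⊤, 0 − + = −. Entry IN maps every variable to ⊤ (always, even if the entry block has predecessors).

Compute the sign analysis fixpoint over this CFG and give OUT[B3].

Converged values:
  B0: | IN=(all ⊤) | OUT={e:-; rest ⊤}
  B1: | IN={e:-; rest ⊤} | OUT={a:-, c:-, e:-; rest ⊤}
  B2: | IN={a:-, c:-, e:-; rest ⊤} | OUT={a:-, e:-; rest ⊤}
  B3: | IN={a:-, e:-; rest ⊤} | OUT={a:+, d:+, e:-; rest ⊤}
  B4: | IN={a:+, d:+, e:-; rest ⊤} | OUT={d:+; rest ⊤}
  B5: | IN={d:+; rest ⊤} | OUT={c:+, d:+; rest ⊤}
  B6: | IN=(all ⊤) | OUT={d:-, f:+; rest ⊤}
  B7: | IN=(all ⊤) | OUT=(all ⊤)
  B8: | IN=(all ⊤) | OUT=(all ⊤)

Merge at B3: IN[B3] = OUT[B2] = {a: -, b: ⊤, c: ⊤, d: ⊤, e: -, f: ⊤}
Applying B3's transfer function to that IN value gives OUT[B3] (row B3 above).

Answer: {a: +, b: ⊤, c: ⊤, d: +, e: -, f: ⊤}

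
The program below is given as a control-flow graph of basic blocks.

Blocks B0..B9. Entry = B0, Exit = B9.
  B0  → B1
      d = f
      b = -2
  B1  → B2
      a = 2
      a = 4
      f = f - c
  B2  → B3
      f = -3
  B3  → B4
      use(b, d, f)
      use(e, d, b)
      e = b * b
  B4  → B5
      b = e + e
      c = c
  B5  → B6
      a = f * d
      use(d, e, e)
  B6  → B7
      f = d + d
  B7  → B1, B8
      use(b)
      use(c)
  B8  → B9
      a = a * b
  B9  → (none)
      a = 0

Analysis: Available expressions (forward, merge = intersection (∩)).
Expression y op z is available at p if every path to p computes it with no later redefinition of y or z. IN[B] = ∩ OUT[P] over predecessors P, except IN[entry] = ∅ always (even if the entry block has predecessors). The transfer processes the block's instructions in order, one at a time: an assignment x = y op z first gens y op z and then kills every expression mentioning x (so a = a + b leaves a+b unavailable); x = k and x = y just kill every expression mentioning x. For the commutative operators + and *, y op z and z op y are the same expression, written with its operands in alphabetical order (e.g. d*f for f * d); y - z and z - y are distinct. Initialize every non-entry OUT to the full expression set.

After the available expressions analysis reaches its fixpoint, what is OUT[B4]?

Per-block solution:
  B0:  IN={}  OUT={}
  B1:  IN={}  OUT={}
  B2:  IN={}  OUT={}
  B3:  IN={}  OUT={b*b}
  B4:  IN={b*b}  OUT={e+e}
  B5:  IN={e+e}  OUT={d*f, e+e}
  B6:  IN={d*f, e+e}  OUT={d+d, e+e}
  B7:  IN={d+d, e+e}  OUT={d+d, e+e}
  B8:  IN={d+d, e+e}  OUT={d+d, e+e}
  B9:  IN={d+d, e+e}  OUT={d+d, e+e}

Merge at B4: IN[B4] = OUT[B3] = {b*b}
Applying B4's transfer function to that IN value gives OUT[B4] (row B4 above).

Answer: {e+e}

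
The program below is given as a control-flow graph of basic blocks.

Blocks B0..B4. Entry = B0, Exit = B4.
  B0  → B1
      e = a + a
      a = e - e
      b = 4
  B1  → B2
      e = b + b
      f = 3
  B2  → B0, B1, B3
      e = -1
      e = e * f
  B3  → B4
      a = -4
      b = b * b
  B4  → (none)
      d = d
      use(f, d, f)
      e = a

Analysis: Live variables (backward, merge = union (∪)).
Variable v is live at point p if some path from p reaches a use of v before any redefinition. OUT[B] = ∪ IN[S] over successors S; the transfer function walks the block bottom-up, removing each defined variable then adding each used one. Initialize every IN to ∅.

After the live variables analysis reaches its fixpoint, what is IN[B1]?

Answer: {a, b, d}

Working:
Converged values:
  B0: | IN={a, d} | OUT={a, b, d}
  B1: | IN={a, b, d} | OUT={a, b, d, f}
  B2: | IN={a, b, d, f} | OUT={a, b, d, f}
  B3: | IN={b, d, f} | OUT={a, d, f}
  B4: | IN={a, d, f} | OUT={}

Merge at B1: OUT[B1] = IN[B2] = {a, b, d, f}
Applying B1's transfer function to that OUT value gives IN[B1] (row B1 above).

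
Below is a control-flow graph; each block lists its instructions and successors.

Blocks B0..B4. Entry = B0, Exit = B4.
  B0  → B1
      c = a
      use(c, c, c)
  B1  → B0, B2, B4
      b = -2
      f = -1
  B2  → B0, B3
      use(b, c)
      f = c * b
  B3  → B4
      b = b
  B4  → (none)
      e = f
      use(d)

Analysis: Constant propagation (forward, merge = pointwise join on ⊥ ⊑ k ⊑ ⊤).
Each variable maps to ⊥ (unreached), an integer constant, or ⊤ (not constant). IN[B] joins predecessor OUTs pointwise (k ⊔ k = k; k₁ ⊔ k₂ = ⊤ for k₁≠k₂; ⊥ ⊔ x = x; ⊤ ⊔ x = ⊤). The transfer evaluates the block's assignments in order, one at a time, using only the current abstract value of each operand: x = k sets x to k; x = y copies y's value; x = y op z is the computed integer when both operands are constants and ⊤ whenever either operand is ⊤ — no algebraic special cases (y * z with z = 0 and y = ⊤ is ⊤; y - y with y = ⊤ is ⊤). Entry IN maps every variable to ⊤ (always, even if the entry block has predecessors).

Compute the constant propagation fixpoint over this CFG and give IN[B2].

Answer: {a: ⊤, b: -2, c: ⊤, d: ⊤, e: ⊤, f: -1}

Working:
Converged values:
  B0:  IN=(all ⊤)  OUT=(all ⊤)
  B1:  IN=(all ⊤)  OUT={b:-2, f:-1; rest ⊤}
  B2:  IN={b:-2, f:-1; rest ⊤}  OUT={b:-2; rest ⊤}
  B3:  IN={b:-2; rest ⊤}  OUT={b:-2; rest ⊤}
  B4:  IN={b:-2; rest ⊤}  OUT={b:-2; rest ⊤}

Merge at B2: IN[B2] = OUT[B1] = {a: ⊤, b: -2, c: ⊤, d: ⊤, e: ⊤, f: -1}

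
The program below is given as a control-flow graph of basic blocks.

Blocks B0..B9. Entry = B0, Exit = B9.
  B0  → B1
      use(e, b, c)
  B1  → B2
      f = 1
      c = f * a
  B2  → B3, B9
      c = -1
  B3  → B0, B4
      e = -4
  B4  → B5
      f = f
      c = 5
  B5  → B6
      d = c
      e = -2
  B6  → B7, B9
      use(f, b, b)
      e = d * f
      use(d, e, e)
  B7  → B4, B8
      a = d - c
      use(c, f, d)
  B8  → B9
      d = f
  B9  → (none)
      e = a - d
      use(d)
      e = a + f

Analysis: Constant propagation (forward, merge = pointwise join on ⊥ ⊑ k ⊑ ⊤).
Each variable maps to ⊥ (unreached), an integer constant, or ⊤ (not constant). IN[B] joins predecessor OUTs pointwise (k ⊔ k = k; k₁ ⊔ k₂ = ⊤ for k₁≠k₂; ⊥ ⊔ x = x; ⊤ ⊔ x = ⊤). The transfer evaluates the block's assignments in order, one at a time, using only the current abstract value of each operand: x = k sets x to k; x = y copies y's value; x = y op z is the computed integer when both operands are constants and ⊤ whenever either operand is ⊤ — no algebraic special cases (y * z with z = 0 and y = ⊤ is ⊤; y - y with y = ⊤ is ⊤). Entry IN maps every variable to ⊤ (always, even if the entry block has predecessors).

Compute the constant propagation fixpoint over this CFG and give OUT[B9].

Answer: {a: ⊤, b: ⊤, c: ⊤, d: ⊤, e: ⊤, f: 1}

Derivation:
Fixpoint table:
  B0:   IN=(all ⊤)   OUT=(all ⊤)
  B1:   IN=(all ⊤)   OUT={f:1; rest ⊤}
  B2:   IN={f:1; rest ⊤}   OUT={c:-1, f:1; rest ⊤}
  B3:   IN={c:-1, f:1; rest ⊤}   OUT={c:-1, e:-4, f:1; rest ⊤}
  B4:   IN={f:1; rest ⊤}   OUT={c:5, f:1; rest ⊤}
  B5:   IN={c:5, f:1; rest ⊤}   OUT={c:5, d:5, e:-2, f:1; rest ⊤}
  B6:   IN={c:5, d:5, e:-2, f:1; rest ⊤}   OUT={c:5, d:5, e:5, f:1; rest ⊤}
  B7:   IN={c:5, d:5, e:5, f:1; rest ⊤}   OUT={a:0, c:5, d:5, e:5, f:1; rest ⊤}
  B8:   IN={a:0, c:5, d:5, e:5, f:1; rest ⊤}   OUT={a:0, c:5, d:1, e:5, f:1; rest ⊤}
  B9:   IN={f:1; rest ⊤}   OUT={f:1; rest ⊤}

Merge at B9: IN[B9] = OUT[B2] ⊔ OUT[B6] ⊔ OUT[B8] = {a: ⊤, b: ⊤, c: ⊤, d: ⊤, e: ⊤, f: 1}
Applying B9's transfer function to that IN value gives OUT[B9] (row B9 above).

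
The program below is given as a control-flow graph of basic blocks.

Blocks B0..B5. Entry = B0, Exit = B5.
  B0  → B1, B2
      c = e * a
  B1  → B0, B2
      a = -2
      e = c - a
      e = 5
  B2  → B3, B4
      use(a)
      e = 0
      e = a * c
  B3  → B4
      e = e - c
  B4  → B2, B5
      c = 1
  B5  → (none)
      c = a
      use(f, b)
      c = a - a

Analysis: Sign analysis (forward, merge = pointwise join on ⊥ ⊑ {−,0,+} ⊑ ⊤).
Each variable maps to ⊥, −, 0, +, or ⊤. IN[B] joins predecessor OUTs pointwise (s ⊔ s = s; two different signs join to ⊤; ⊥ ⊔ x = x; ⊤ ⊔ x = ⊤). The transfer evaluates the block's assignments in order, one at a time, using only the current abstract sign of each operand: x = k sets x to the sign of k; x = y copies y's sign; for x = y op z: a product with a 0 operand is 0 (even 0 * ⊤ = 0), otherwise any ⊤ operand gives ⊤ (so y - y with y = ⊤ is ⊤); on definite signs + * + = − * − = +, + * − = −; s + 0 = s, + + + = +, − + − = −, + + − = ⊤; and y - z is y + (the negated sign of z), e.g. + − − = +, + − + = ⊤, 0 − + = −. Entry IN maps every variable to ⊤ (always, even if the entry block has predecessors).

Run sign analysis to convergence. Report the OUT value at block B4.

Fixpoint table:
  B0: | IN=(all ⊤) | OUT=(all ⊤)
  B1: | IN=(all ⊤) | OUT={a:-, e:+; rest ⊤}
  B2: | IN=(all ⊤) | OUT=(all ⊤)
  B3: | IN=(all ⊤) | OUT=(all ⊤)
  B4: | IN=(all ⊤) | OUT={c:+; rest ⊤}
  B5: | IN={c:+; rest ⊤} | OUT=(all ⊤)

Merge at B4: IN[B4] = OUT[B2] ⊔ OUT[B3] = {a: ⊤, b: ⊤, c: ⊤, d: ⊤, e: ⊤, f: ⊤}
Applying B4's transfer function to that IN value gives OUT[B4] (row B4 above).

Answer: {a: ⊤, b: ⊤, c: +, d: ⊤, e: ⊤, f: ⊤}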